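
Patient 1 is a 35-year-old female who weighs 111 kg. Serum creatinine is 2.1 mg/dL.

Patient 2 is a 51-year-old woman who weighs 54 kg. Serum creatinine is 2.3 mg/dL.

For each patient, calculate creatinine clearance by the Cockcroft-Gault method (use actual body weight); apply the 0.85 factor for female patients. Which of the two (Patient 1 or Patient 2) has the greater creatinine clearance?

Patient 1

Patient 1: CrCl = (140 − 35) × 111 / (72 × 2.1) × 0.85 = 11655.0 / 151.20 × 0.85 ≈ 65.5 mL/min
Patient 2: CrCl = (140 − 51) × 54 / (72 × 2.3) × 0.85 = 4806.0 / 165.60 × 0.85 ≈ 24.7 mL/min
65.5 vs 24.7 mL/min → Patient 1 is higher.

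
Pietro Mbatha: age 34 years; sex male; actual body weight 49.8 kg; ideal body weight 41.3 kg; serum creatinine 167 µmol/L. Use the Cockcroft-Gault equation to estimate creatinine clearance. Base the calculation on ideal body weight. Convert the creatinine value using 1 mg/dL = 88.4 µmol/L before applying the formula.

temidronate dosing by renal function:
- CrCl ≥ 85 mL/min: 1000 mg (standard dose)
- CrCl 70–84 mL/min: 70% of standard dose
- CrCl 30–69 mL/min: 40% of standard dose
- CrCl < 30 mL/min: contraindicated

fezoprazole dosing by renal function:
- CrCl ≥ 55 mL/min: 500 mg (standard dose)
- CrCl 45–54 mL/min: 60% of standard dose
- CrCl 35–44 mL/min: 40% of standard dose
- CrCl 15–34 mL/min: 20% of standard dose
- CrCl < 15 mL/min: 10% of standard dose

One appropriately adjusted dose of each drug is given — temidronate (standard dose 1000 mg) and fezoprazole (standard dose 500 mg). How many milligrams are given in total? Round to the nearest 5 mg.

500 mg

SCr = 167 / 88.4 = 1.889 mg/dL
CrCl = (140 − 34) × 41.3 / (72 × 1.889) = 4377.8 / 136.01 ≈ 32.2 mL/min
CrCl ≈ 32 mL/min.
temidronate: 30–69 mL/min → 40% of 1000 mg = 400 mg.
fezoprazole: 15–34 mL/min → 20% of 500 mg = 100 mg.
Total = 400 + 100 = 500 mg.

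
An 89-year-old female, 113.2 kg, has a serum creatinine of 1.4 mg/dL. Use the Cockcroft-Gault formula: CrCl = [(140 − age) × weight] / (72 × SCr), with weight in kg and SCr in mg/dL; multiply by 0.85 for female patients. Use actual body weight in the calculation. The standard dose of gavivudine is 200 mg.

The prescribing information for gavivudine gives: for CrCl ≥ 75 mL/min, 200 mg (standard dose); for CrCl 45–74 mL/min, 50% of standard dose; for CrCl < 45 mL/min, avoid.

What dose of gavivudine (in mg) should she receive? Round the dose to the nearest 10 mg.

CrCl = (140 − 89) × 113.2 / (72 × 1.4) × 0.85 = 5773.2 / 100.80 × 0.85 ≈ 48.7 mL/min
CrCl ≈ 49 mL/min → bracket 45–74 mL/min.
50% of 200 mg = 100 mg

100 mg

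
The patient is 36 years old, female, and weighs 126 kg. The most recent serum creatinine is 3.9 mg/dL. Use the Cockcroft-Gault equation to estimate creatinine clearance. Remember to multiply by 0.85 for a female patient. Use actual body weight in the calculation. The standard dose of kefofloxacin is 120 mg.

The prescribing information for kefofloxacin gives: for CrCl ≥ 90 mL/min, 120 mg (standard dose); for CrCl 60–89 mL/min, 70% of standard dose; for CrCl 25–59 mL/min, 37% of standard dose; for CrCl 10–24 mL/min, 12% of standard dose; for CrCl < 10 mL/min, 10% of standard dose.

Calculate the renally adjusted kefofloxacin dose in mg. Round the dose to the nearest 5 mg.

45 mg

CrCl = (140 − 36) × 126 / (72 × 3.9) × 0.85 = 13104.0 / 280.80 × 0.85 ≈ 39.7 mL/min
CrCl ≈ 40 mL/min → bracket 25–59 mL/min.
37% of 120 mg = 44.4 mg → 45 mg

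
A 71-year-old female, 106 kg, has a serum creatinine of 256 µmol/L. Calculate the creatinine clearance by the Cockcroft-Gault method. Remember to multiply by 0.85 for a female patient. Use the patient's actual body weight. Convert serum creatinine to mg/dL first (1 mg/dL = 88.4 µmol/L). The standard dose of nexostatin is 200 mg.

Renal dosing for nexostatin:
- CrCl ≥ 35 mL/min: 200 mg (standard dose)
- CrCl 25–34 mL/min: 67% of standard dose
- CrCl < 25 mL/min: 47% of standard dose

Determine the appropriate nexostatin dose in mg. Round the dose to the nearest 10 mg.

SCr = 256 / 88.4 = 2.896 mg/dL
CrCl = (140 − 71) × 106 / (72 × 2.896) × 0.85 = 7314.0 / 208.51 × 0.85 ≈ 29.8 mL/min
CrCl ≈ 30 mL/min → bracket 25–34 mL/min.
67% of 200 mg = 134 mg → 130 mg

130 mg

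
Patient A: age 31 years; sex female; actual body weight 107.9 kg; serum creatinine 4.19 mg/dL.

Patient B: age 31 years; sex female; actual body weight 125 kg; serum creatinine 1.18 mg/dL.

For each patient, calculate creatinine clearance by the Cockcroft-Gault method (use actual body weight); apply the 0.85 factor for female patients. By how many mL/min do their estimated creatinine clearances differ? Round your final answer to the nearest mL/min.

103 mL/min

Patient A: CrCl = (140 − 31) × 107.9 / (72 × 4.19) × 0.85 = 11761.1 / 301.68 × 0.85 ≈ 33.1 mL/min
Patient B: CrCl = (140 − 31) × 125 / (72 × 1.18) × 0.85 = 13625.0 / 84.96 × 0.85 ≈ 136.3 mL/min
|33.1 − 136.3| = 103.2 mL/min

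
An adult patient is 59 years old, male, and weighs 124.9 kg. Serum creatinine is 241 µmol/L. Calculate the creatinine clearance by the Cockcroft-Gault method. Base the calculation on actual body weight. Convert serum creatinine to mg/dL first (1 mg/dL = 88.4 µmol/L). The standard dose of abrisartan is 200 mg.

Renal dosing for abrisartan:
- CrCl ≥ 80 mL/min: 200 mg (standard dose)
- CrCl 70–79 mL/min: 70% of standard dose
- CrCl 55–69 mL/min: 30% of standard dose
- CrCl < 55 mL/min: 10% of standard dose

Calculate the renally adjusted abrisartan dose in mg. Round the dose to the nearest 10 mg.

20 mg

SCr = 241 / 88.4 = 2.726 mg/dL
CrCl = (140 − 59) × 124.9 / (72 × 2.726) = 10116.9 / 196.27 ≈ 51.5 mL/min
CrCl ≈ 52 mL/min → bracket < 55 mL/min.
10% of 200 mg = 20 mg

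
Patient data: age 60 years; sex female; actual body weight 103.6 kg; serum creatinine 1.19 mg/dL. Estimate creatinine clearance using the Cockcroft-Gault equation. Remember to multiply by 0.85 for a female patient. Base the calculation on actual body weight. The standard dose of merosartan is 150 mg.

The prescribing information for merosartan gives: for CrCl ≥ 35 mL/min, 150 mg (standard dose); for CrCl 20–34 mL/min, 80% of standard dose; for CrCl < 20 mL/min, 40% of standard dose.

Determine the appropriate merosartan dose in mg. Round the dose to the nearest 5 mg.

150 mg

CrCl = (140 − 60) × 103.6 / (72 × 1.19) × 0.85 = 8288.0 / 85.68 × 0.85 ≈ 82.2 mL/min
CrCl ≈ 82 mL/min → bracket ≥ 35 mL/min.
100% of 150 mg = 150 mg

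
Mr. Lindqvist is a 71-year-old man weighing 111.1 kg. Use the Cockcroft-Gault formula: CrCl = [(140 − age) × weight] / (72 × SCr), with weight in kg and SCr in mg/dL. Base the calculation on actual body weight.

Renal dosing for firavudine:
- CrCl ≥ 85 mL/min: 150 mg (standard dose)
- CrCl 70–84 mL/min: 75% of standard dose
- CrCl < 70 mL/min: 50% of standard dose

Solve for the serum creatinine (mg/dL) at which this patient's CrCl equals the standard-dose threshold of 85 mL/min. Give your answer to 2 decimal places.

1.25 mg/dL

Standard dose requires CrCl ≥ 85 mL/min.
Set (140 − 71) × 111.1 / (72 × SCr) = 85
SCr = (140 − 71) × 111.1 / (72 × 85) = 1.253 mg/dL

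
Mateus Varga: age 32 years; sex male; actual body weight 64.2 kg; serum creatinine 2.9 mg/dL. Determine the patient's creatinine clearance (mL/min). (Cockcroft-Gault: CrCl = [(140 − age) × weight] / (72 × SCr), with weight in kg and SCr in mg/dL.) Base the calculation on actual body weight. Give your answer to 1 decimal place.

CrCl = (140 − 32) × 64.2 / (72 × 2.9) = 6933.6 / 208.80 ≈ 33.2 mL/min

33.2 mL/min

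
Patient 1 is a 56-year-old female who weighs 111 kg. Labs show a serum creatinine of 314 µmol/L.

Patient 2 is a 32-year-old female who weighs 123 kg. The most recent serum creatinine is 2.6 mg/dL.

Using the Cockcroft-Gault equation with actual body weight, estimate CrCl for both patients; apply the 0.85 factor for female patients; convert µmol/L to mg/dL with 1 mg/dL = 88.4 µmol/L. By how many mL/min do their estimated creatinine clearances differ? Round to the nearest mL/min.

29 mL/min

Patient 1: SCr = 314 / 88.4 = 3.552 mg/dL
Patient 1: CrCl = (140 − 56) × 111 / (72 × 3.552) × 0.85 = 9324.0 / 255.74 × 0.85 ≈ 31.0 mL/min
Patient 2: CrCl = (140 − 32) × 123 / (72 × 2.6) × 0.85 = 13284.0 / 187.20 × 0.85 ≈ 60.3 mL/min
|31.0 − 60.3| = 29.3 mL/min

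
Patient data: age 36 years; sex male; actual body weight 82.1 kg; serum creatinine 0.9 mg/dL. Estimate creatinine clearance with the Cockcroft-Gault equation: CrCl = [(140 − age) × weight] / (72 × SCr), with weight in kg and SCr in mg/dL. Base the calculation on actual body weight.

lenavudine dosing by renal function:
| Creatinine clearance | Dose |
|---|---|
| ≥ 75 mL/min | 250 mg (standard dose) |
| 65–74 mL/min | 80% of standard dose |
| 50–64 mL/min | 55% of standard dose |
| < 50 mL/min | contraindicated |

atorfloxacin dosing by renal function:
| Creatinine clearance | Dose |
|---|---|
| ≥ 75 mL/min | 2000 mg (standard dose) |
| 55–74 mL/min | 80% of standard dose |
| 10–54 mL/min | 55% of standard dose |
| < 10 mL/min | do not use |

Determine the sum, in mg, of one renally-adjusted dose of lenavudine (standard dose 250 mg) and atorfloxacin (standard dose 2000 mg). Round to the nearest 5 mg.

2250 mg

CrCl = (140 − 36) × 82.1 / (72 × 0.9) = 8538.4 / 64.80 ≈ 131.8 mL/min
CrCl ≈ 132 mL/min.
lenavudine: ≥ 75 mL/min → 100% of 250 mg = 250 mg.
atorfloxacin: ≥ 75 mL/min → 100% of 2000 mg = 2000 mg.
Total = 250 + 2000 = 2250 mg.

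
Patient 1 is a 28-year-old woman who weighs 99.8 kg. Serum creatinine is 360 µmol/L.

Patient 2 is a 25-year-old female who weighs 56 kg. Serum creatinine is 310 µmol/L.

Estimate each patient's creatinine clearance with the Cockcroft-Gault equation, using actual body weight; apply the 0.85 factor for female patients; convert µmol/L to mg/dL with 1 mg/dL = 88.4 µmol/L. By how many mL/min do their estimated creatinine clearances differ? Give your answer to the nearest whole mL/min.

Patient 1: SCr = 360 / 88.4 = 4.072 mg/dL
Patient 1: CrCl = (140 − 28) × 99.8 / (72 × 4.072) × 0.85 = 11177.6 / 293.18 × 0.85 ≈ 32.4 mL/min
Patient 2: SCr = 310 / 88.4 = 3.507 mg/dL
Patient 2: CrCl = (140 − 25) × 56 / (72 × 3.507) × 0.85 = 6440.0 / 252.50 × 0.85 ≈ 21.7 mL/min
|32.4 − 21.7| = 10.7 mL/min

11 mL/min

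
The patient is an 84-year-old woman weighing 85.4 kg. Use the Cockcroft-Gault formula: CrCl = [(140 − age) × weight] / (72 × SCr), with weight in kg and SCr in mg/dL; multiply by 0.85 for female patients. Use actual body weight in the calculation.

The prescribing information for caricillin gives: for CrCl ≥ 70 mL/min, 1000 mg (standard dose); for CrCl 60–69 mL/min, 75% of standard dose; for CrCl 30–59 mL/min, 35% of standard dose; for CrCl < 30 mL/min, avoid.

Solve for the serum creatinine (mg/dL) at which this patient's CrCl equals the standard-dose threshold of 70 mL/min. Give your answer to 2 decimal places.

Standard dose requires CrCl ≥ 70 mL/min.
Set (140 − 84) × 85.4 × 0.85 / (72 × SCr) = 70
SCr = (140 − 84) × 85.4 × 0.85 / (72 × 70) = 0.807 mg/dL

0.81 mg/dL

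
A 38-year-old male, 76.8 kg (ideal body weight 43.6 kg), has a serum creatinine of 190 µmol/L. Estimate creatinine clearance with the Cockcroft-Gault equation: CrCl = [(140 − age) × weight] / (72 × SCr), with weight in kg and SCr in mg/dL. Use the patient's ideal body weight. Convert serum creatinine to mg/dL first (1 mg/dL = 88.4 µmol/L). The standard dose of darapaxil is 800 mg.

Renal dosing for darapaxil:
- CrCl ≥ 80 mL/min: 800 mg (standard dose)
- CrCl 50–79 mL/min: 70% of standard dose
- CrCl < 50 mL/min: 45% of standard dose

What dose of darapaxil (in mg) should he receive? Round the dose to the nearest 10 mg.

SCr = 190 / 88.4 = 2.149 mg/dL
CrCl = (140 − 38) × 43.6 / (72 × 2.149) = 4447.2 / 154.73 ≈ 28.7 mL/min
CrCl ≈ 29 mL/min → bracket < 50 mL/min.
45% of 800 mg = 360 mg

360 mg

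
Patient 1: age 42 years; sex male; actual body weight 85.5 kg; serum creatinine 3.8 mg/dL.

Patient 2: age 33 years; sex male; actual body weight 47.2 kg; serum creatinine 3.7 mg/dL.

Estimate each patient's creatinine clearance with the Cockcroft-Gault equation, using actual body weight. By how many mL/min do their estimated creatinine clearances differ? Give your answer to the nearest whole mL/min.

12 mL/min

Patient 1: CrCl = (140 − 42) × 85.5 / (72 × 3.8) = 8379.0 / 273.60 ≈ 30.6 mL/min
Patient 2: CrCl = (140 − 33) × 47.2 / (72 × 3.7) = 5050.4 / 266.40 ≈ 19.0 mL/min
|30.6 − 19.0| = 11.6 mL/min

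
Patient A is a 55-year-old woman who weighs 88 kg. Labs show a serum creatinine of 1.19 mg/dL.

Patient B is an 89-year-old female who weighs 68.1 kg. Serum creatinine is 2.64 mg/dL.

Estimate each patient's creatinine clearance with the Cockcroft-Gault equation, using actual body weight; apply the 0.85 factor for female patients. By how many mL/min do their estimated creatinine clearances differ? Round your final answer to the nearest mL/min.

Patient A: CrCl = (140 − 55) × 88 / (72 × 1.19) × 0.85 = 7480.0 / 85.68 × 0.85 ≈ 74.2 mL/min
Patient B: CrCl = (140 − 89) × 68.1 / (72 × 2.64) × 0.85 = 3473.1 / 190.08 × 0.85 ≈ 15.5 mL/min
|74.2 − 15.5| = 58.7 mL/min

59 mL/min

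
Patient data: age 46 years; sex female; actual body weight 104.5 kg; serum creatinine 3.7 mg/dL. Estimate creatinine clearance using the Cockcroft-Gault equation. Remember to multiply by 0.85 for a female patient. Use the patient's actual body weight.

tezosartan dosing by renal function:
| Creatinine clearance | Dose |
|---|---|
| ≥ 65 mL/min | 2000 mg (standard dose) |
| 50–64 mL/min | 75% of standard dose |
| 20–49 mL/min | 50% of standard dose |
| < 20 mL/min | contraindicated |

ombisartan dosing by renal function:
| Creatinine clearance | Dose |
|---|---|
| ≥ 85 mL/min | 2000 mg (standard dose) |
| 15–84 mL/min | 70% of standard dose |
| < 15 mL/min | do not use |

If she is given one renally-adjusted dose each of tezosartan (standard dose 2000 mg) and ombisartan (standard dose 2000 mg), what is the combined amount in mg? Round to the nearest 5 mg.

CrCl = (140 − 46) × 104.5 / (72 × 3.7) × 0.85 = 9823.0 / 266.40 × 0.85 ≈ 31.3 mL/min
CrCl ≈ 31 mL/min.
tezosartan: 20–49 mL/min → 50% of 2000 mg = 1000 mg.
ombisartan: 15–84 mL/min → 70% of 2000 mg = 1400 mg.
Total = 1000 + 1400 = 2400 mg.

2400 mg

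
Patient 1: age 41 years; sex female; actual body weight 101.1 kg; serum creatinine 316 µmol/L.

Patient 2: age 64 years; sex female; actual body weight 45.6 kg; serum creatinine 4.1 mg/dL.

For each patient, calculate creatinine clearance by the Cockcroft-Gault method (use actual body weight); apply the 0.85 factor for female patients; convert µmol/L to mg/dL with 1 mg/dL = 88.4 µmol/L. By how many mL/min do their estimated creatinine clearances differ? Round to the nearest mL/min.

23 mL/min

Patient 1: SCr = 316 / 88.4 = 3.575 mg/dL
Patient 1: CrCl = (140 − 41) × 101.1 / (72 × 3.575) × 0.85 = 10008.9 / 257.40 × 0.85 ≈ 33.1 mL/min
Patient 2: CrCl = (140 − 64) × 45.6 / (72 × 4.1) × 0.85 = 3465.6 / 295.20 × 0.85 ≈ 10.0 mL/min
|33.1 − 10.0| = 23.1 mL/min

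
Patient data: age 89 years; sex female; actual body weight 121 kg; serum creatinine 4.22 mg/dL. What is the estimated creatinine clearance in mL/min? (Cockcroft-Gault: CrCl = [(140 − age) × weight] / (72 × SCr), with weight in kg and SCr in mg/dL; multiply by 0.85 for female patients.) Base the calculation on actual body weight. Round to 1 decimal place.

17.3 mL/min

CrCl = (140 − 89) × 121 / (72 × 4.22) × 0.85 = 6171.0 / 303.84 × 0.85 ≈ 17.3 mL/min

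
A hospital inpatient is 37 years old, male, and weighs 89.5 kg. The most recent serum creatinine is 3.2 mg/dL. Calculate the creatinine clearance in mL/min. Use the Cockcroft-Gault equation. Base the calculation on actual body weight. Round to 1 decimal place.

40.0 mL/min

CrCl = (140 − 37) × 89.5 / (72 × 3.2) = 9218.5 / 230.40 ≈ 40.0 mL/min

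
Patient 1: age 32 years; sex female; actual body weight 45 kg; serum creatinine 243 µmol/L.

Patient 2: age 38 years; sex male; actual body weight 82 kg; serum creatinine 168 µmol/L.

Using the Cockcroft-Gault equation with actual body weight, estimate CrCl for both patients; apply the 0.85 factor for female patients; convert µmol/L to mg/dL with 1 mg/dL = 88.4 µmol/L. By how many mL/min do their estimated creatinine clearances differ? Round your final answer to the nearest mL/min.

Patient 1: SCr = 243 / 88.4 = 2.749 mg/dL
Patient 1: CrCl = (140 − 32) × 45 / (72 × 2.749) × 0.85 = 4860.0 / 197.93 × 0.85 ≈ 20.9 mL/min
Patient 2: SCr = 168 / 88.4 = 1.9 mg/dL
Patient 2: CrCl = (140 − 38) × 82 / (72 × 1.9) = 8364.0 / 136.80 ≈ 61.1 mL/min
|20.9 − 61.1| = 40.2 mL/min

40 mL/min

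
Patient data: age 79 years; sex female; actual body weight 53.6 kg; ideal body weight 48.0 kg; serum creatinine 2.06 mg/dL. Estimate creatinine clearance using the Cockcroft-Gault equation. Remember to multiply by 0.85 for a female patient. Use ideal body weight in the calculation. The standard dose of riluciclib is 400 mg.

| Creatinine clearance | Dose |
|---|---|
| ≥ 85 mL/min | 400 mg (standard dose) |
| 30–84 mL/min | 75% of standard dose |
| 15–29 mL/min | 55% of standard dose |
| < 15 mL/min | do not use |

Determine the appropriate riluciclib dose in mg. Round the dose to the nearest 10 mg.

220 mg

CrCl = (140 − 79) × 48 / (72 × 2.06) × 0.85 = 2928.0 / 148.32 × 0.85 ≈ 16.8 mL/min
CrCl ≈ 17 mL/min → bracket 15–29 mL/min.
55% of 400 mg = 220 mg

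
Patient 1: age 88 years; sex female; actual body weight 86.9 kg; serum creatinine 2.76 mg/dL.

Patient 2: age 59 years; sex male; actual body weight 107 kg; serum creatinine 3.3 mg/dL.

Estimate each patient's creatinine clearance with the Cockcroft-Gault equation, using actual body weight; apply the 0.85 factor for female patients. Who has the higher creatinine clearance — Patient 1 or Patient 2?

Patient 1: CrCl = (140 − 88) × 86.9 / (72 × 2.76) × 0.85 = 4518.8 / 198.72 × 0.85 ≈ 19.3 mL/min
Patient 2: CrCl = (140 − 59) × 107 / (72 × 3.3) = 8667.0 / 237.60 ≈ 36.5 mL/min
19.3 vs 36.5 mL/min → Patient 2 is higher.

Patient 2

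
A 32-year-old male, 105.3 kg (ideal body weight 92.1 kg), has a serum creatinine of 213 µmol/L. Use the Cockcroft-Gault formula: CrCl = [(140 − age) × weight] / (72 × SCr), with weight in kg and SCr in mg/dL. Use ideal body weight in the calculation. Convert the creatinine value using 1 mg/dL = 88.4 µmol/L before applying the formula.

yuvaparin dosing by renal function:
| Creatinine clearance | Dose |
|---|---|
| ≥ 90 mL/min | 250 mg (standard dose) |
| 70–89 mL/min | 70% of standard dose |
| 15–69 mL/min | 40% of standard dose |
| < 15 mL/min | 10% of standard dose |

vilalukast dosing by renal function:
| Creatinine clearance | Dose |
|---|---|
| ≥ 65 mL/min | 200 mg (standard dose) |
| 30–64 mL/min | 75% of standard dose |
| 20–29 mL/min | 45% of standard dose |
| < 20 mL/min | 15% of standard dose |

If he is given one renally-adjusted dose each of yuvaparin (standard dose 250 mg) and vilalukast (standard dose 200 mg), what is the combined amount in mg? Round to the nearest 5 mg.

SCr = 213 / 88.4 = 2.41 mg/dL
CrCl = (140 − 32) × 92.1 / (72 × 2.41) = 9946.8 / 173.52 ≈ 57.3 mL/min
CrCl ≈ 57 mL/min.
yuvaparin: 15–69 mL/min → 40% of 250 mg = 100 mg.
vilalukast: 30–64 mL/min → 75% of 200 mg = 150 mg.
Total = 100 + 150 = 250 mg.

250 mg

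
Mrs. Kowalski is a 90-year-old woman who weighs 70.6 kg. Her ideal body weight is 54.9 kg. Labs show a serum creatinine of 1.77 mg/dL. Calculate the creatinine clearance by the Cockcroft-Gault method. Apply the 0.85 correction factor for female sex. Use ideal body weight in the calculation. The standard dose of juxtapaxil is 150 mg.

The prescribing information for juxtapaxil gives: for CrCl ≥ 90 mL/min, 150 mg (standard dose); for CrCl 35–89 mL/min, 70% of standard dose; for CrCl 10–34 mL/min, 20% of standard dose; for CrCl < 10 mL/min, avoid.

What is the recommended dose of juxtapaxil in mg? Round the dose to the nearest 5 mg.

30 mg

CrCl = (140 − 90) × 54.9 / (72 × 1.77) × 0.85 = 2745.0 / 127.44 × 0.85 ≈ 18.3 mL/min
CrCl ≈ 18 mL/min → bracket 10–34 mL/min.
20% of 150 mg = 30 mg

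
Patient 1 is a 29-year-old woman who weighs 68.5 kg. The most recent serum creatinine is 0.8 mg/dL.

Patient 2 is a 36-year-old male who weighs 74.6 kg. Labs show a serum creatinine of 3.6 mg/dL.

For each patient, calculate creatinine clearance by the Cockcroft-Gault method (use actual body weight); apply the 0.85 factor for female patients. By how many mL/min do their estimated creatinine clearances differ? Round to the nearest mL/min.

82 mL/min

Patient 1: CrCl = (140 − 29) × 68.5 / (72 × 0.8) × 0.85 = 7603.5 / 57.60 × 0.85 ≈ 112.2 mL/min
Patient 2: CrCl = (140 − 36) × 74.6 / (72 × 3.6) = 7758.4 / 259.20 ≈ 29.9 mL/min
|112.2 − 29.9| = 82.3 mL/min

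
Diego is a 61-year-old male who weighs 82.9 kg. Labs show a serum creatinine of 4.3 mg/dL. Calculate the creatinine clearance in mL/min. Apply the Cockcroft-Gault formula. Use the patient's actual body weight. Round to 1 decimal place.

21.2 mL/min

CrCl = (140 − 61) × 82.9 / (72 × 4.3) = 6549.1 / 309.60 ≈ 21.2 mL/min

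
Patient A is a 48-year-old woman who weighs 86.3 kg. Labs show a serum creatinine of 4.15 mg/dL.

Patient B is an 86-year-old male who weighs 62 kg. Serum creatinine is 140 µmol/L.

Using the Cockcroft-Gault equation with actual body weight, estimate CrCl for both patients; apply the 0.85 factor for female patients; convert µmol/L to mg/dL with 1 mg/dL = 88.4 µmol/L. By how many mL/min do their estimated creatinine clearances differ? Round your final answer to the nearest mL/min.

7 mL/min

Patient A: CrCl = (140 − 48) × 86.3 / (72 × 4.15) × 0.85 = 7939.6 / 298.80 × 0.85 ≈ 22.6 mL/min
Patient B: SCr = 140 / 88.4 = 1.584 mg/dL
Patient B: CrCl = (140 − 86) × 62 / (72 × 1.584) = 3348.0 / 114.05 ≈ 29.4 mL/min
|22.6 − 29.4| = 6.8 mL/min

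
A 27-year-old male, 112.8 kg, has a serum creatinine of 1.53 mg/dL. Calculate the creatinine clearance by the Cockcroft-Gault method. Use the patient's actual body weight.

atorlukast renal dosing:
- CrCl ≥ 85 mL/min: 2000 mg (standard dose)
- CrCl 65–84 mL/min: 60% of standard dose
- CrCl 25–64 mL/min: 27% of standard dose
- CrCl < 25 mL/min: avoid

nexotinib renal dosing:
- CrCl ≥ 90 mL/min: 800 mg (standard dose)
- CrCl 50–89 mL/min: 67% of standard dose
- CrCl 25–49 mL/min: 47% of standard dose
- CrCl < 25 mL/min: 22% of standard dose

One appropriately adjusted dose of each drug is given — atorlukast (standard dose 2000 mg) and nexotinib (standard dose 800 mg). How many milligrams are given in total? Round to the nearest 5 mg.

2800 mg

CrCl = (140 − 27) × 112.8 / (72 × 1.53) = 12746.4 / 110.16 ≈ 115.7 mL/min
CrCl ≈ 116 mL/min.
atorlukast: ≥ 85 mL/min → 100% of 2000 mg = 2000 mg.
nexotinib: ≥ 90 mL/min → 100% of 800 mg = 800 mg.
Total = 2000 + 800 = 2800 mg.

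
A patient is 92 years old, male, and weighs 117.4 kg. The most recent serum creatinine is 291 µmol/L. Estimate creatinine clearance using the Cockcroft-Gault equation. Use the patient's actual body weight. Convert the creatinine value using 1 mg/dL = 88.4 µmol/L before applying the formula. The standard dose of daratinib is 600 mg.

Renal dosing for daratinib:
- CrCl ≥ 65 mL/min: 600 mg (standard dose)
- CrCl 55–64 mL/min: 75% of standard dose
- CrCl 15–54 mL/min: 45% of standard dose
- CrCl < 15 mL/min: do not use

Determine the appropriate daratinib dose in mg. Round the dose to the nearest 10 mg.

270 mg

SCr = 291 / 88.4 = 3.292 mg/dL
CrCl = (140 − 92) × 117.4 / (72 × 3.292) = 5635.2 / 237.02 ≈ 23.8 mL/min
CrCl ≈ 24 mL/min → bracket 15–54 mL/min.
45% of 600 mg = 270 mg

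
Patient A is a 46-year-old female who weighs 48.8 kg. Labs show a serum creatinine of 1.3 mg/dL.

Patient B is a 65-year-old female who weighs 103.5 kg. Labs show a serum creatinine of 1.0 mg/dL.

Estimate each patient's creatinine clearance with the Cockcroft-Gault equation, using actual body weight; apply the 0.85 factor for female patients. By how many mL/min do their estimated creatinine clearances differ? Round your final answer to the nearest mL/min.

50 mL/min

Patient A: CrCl = (140 − 46) × 48.8 / (72 × 1.3) × 0.85 = 4587.2 / 93.60 × 0.85 ≈ 41.7 mL/min
Patient B: CrCl = (140 − 65) × 103.5 / (72 × 1) × 0.85 = 7762.5 / 72.00 × 0.85 ≈ 91.6 mL/min
|41.7 − 91.6| = 49.9 mL/min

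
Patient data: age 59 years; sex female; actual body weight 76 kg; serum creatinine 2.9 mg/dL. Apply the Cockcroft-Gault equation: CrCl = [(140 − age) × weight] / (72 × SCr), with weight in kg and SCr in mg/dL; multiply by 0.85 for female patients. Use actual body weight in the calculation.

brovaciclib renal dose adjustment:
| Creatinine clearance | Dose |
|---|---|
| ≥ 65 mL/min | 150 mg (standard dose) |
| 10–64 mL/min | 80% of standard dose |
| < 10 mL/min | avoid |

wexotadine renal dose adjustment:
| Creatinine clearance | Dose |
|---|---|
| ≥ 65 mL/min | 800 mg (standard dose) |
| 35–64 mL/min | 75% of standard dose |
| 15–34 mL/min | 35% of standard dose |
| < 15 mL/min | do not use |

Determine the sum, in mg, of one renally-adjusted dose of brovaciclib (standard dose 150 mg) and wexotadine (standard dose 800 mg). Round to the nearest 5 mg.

CrCl = (140 − 59) × 76 / (72 × 2.9) × 0.85 = 6156.0 / 208.80 × 0.85 ≈ 25.1 mL/min
CrCl ≈ 25 mL/min.
brovaciclib: 10–64 mL/min → 80% of 150 mg = 120 mg.
wexotadine: 15–34 mL/min → 35% of 800 mg = 280 mg.
Total = 120 + 280 = 400 mg.

400 mg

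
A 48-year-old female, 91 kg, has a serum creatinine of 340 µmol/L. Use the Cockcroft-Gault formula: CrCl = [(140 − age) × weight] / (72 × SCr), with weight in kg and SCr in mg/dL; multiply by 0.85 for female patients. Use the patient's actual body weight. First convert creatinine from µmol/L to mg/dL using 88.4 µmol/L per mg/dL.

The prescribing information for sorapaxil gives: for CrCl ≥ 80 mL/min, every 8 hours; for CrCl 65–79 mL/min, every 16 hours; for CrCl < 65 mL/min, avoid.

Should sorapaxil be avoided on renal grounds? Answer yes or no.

SCr = 340 / 88.4 = 3.846 mg/dL
CrCl = (140 − 48) × 91 / (72 × 3.846) × 0.85 = 8372.0 / 276.91 × 0.85 ≈ 25.7 mL/min
CrCl ≈ 26 mL/min, which is < 65 mL/min.

yes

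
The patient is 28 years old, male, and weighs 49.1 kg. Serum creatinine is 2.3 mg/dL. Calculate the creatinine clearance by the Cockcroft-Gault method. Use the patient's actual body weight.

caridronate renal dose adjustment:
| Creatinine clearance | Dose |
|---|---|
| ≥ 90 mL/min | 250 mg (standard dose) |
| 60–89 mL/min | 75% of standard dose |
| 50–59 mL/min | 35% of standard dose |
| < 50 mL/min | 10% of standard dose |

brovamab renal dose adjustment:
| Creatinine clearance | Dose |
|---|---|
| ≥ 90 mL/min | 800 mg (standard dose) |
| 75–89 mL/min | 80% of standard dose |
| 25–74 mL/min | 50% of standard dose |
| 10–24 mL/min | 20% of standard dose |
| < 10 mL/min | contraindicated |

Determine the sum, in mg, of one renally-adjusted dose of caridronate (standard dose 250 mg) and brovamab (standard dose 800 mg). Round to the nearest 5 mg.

425 mg

CrCl = (140 − 28) × 49.1 / (72 × 2.3) = 5499.2 / 165.60 ≈ 33.2 mL/min
CrCl ≈ 33 mL/min.
caridronate: < 50 mL/min → 10% of 250 mg = 25 mg.
brovamab: 25–74 mL/min → 50% of 800 mg = 400 mg.
Total = 25 + 400 = 425 mg.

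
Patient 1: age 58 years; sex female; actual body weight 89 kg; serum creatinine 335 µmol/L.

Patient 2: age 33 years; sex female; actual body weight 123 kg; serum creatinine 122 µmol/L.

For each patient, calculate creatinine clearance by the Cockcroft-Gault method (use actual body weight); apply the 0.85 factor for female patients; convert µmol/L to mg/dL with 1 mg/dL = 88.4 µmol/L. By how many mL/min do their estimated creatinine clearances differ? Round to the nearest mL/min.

Patient 1: SCr = 335 / 88.4 = 3.79 mg/dL
Patient 1: CrCl = (140 − 58) × 89 / (72 × 3.79) × 0.85 = 7298.0 / 272.88 × 0.85 ≈ 22.7 mL/min
Patient 2: SCr = 122 / 88.4 = 1.38 mg/dL
Patient 2: CrCl = (140 − 33) × 123 / (72 × 1.38) × 0.85 = 13161.0 / 99.36 × 0.85 ≈ 112.6 mL/min
|22.7 − 112.6| = 89.9 mL/min

90 mL/min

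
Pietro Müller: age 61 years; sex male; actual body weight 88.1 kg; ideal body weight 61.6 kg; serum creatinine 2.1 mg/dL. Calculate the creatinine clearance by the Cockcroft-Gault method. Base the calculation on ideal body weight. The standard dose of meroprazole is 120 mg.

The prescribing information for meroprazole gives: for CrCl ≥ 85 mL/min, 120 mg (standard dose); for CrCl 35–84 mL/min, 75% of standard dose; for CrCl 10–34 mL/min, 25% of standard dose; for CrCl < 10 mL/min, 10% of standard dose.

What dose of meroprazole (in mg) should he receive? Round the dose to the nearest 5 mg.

30 mg

CrCl = (140 − 61) × 61.6 / (72 × 2.1) = 4866.4 / 151.20 ≈ 32.2 mL/min
CrCl ≈ 32 mL/min → bracket 10–34 mL/min.
25% of 120 mg = 30 mg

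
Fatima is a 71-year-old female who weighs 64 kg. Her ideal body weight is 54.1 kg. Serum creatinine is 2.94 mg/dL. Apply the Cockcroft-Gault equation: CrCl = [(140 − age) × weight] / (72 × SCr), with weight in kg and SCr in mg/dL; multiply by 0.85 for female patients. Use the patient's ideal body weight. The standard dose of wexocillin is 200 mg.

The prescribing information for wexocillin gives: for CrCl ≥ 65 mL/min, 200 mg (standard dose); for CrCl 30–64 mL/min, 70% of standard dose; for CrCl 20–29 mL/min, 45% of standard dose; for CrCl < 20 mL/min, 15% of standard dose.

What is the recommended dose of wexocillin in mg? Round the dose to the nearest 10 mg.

30 mg

CrCl = (140 − 71) × 54.1 / (72 × 2.94) × 0.85 = 3732.9 / 211.68 × 0.85 ≈ 15.0 mL/min
CrCl ≈ 15 mL/min → bracket < 20 mL/min.
15% of 200 mg = 30 mg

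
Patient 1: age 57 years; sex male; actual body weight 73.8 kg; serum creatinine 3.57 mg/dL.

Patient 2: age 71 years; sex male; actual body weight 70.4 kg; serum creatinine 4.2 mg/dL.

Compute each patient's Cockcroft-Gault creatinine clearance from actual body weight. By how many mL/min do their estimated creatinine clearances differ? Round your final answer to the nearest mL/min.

Patient 1: CrCl = (140 − 57) × 73.8 / (72 × 3.57) = 6125.4 / 257.04 ≈ 23.8 mL/min
Patient 2: CrCl = (140 − 71) × 70.4 / (72 × 4.2) = 4857.6 / 302.40 ≈ 16.1 mL/min
|23.8 − 16.1| = 7.7 mL/min

8 mL/min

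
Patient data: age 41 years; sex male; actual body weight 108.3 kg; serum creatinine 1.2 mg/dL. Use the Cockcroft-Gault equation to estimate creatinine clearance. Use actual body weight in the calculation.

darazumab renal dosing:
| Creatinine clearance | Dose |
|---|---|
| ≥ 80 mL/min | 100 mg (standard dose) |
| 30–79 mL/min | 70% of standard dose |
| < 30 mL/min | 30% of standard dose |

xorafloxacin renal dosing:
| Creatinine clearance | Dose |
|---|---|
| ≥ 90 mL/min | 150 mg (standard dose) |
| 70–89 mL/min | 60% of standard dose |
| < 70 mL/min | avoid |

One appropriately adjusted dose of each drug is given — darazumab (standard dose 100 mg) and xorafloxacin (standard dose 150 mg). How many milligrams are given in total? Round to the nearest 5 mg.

CrCl = (140 − 41) × 108.3 / (72 × 1.2) = 10721.7 / 86.40 ≈ 124.1 mL/min
CrCl ≈ 124 mL/min.
darazumab: ≥ 80 mL/min → 100% of 100 mg = 100 mg.
xorafloxacin: ≥ 90 mL/min → 100% of 150 mg = 150 mg.
Total = 100 + 150 = 250 mg.

250 mg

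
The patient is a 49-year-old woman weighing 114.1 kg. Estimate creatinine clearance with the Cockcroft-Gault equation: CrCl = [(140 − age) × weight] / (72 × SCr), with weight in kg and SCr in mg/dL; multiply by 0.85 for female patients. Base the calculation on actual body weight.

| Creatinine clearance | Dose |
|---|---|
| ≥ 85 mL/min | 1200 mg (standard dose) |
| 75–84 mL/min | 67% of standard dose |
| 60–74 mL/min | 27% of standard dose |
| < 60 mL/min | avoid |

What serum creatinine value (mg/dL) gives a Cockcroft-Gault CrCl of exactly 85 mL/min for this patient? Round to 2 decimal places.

Standard dose requires CrCl ≥ 85 mL/min.
Set (140 − 49) × 114.1 × 0.85 / (72 × SCr) = 85
SCr = (140 − 49) × 114.1 × 0.85 / (72 × 85) = 1.442 mg/dL

1.44 mg/dL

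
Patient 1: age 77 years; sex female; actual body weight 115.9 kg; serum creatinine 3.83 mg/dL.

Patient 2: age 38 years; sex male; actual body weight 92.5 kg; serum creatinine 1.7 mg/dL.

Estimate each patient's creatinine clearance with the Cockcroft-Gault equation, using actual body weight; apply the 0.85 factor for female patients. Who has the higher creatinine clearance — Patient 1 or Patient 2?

Patient 2

Patient 1: CrCl = (140 − 77) × 115.9 / (72 × 3.83) × 0.85 = 7301.7 / 275.76 × 0.85 ≈ 22.5 mL/min
Patient 2: CrCl = (140 − 38) × 92.5 / (72 × 1.7) = 9435.0 / 122.40 ≈ 77.1 mL/min
22.5 vs 77.1 mL/min → Patient 2 is higher.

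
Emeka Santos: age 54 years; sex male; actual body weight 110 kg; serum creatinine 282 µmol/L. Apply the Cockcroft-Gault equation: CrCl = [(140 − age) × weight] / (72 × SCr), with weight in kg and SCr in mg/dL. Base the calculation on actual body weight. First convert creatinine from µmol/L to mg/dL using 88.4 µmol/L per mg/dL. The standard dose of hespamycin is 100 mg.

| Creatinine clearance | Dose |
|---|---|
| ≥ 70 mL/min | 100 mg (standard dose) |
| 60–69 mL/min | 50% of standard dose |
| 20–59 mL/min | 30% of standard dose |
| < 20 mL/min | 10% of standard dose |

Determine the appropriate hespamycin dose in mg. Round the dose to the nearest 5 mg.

SCr = 282 / 88.4 = 3.19 mg/dL
CrCl = (140 − 54) × 110 / (72 × 3.19) = 9460.0 / 229.68 ≈ 41.2 mL/min
CrCl ≈ 41 mL/min → bracket 20–59 mL/min.
30% of 100 mg = 30 mg

30 mg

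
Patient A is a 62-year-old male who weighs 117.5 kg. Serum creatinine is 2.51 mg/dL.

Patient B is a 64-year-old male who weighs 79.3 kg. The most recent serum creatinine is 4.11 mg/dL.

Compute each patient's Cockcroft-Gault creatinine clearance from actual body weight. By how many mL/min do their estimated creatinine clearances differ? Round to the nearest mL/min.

Patient A: CrCl = (140 − 62) × 117.5 / (72 × 2.51) = 9165.0 / 180.72 ≈ 50.7 mL/min
Patient B: CrCl = (140 − 64) × 79.3 / (72 × 4.11) = 6026.8 / 295.92 ≈ 20.4 mL/min
|50.7 − 20.4| = 30.3 mL/min

30 mL/min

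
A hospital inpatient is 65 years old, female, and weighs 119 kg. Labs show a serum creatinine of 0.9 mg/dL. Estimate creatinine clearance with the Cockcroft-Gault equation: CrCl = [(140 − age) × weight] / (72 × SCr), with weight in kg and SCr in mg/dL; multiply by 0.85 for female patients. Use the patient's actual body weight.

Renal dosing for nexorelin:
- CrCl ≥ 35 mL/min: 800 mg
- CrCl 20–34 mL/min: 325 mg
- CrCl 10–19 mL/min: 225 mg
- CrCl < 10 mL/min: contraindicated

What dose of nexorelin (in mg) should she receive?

800 mg

CrCl = (140 − 65) × 119 / (72 × 0.9) × 0.85 = 8925.0 / 64.80 × 0.85 ≈ 117.1 mL/min
CrCl ≈ 117 mL/min → bracket ≥ 35 mL/min.
Dose for this bracket: 800 mg.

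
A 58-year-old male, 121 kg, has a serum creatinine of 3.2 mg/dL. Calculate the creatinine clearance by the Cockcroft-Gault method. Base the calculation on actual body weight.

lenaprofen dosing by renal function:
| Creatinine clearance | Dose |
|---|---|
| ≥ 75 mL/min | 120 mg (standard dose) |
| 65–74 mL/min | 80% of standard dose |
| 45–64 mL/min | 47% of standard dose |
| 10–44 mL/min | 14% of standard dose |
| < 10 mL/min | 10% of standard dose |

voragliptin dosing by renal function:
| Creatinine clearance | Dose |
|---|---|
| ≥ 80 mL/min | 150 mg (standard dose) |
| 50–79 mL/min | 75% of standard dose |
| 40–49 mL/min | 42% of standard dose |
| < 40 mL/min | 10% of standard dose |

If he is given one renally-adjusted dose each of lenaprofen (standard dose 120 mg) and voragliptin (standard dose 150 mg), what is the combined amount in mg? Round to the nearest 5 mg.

CrCl = (140 − 58) × 121 / (72 × 3.2) = 9922.0 / 230.40 ≈ 43.1 mL/min
CrCl ≈ 43 mL/min.
lenaprofen: 10–44 mL/min → 14% of 120 mg = 16.8 mg.
voragliptin: 40–49 mL/min → 42% of 150 mg = 63 mg.
Total = 16.8 + 63 = 79.8 mg.

80 mg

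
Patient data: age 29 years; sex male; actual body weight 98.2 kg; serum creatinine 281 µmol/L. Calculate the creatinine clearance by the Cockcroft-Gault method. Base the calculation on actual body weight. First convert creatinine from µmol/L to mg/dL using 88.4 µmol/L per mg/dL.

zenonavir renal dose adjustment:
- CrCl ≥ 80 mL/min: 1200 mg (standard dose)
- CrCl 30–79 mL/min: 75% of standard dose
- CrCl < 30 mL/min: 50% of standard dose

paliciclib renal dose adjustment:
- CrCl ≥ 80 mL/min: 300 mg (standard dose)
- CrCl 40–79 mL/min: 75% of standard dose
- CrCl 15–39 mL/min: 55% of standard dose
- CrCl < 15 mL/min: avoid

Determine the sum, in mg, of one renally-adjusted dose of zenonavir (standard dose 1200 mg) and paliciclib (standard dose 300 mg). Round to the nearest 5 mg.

1125 mg

SCr = 281 / 88.4 = 3.179 mg/dL
CrCl = (140 − 29) × 98.2 / (72 × 3.179) = 10900.2 / 228.89 ≈ 47.6 mL/min
CrCl ≈ 48 mL/min.
zenonavir: 30–79 mL/min → 75% of 1200 mg = 900 mg.
paliciclib: 40–79 mL/min → 75% of 300 mg = 225 mg.
Total = 900 + 225 = 1125 mg.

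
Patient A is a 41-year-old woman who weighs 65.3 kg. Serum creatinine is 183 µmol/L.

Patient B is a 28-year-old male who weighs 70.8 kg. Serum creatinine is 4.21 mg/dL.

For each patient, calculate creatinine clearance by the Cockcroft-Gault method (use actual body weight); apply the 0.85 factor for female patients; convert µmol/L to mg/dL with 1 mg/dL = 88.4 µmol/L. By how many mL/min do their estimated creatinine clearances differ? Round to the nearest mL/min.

Patient A: SCr = 183 / 88.4 = 2.07 mg/dL
Patient A: CrCl = (140 − 41) × 65.3 / (72 × 2.07) × 0.85 = 6464.7 / 149.04 × 0.85 ≈ 36.9 mL/min
Patient B: CrCl = (140 − 28) × 70.8 / (72 × 4.21) = 7929.6 / 303.12 ≈ 26.2 mL/min
|36.9 − 26.2| = 10.7 mL/min

11 mL/min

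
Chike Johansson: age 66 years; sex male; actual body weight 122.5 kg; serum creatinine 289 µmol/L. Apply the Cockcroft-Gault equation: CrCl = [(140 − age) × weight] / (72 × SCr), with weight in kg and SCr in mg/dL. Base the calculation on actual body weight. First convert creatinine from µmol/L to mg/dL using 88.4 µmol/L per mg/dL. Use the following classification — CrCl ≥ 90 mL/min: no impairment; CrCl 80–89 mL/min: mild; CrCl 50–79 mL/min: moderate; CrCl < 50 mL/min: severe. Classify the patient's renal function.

SCr = 289 / 88.4 = 3.269 mg/dL
CrCl = (140 − 66) × 122.5 / (72 × 3.269) = 9065.0 / 235.37 ≈ 38.5 mL/min
39 mL/min falls in the 'severe' range.

severe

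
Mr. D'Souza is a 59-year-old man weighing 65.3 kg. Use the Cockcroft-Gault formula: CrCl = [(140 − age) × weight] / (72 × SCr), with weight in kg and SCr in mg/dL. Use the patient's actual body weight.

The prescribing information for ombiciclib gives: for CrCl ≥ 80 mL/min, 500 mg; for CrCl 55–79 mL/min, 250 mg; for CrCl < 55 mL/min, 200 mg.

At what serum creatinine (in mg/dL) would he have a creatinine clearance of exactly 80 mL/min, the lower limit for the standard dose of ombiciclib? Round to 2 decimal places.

0.92 mg/dL

Standard dose requires CrCl ≥ 80 mL/min.
Set (140 − 59) × 65.3 / (72 × SCr) = 80
SCr = (140 − 59) × 65.3 / (72 × 80) = 0.918 mg/dL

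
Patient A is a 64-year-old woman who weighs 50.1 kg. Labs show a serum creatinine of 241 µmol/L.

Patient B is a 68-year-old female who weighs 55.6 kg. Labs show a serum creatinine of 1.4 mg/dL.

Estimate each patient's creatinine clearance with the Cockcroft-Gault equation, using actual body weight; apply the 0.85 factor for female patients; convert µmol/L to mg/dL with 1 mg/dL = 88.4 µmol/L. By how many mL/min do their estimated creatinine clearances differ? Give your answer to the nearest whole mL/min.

17 mL/min

Patient A: SCr = 241 / 88.4 = 2.726 mg/dL
Patient A: CrCl = (140 − 64) × 50.1 / (72 × 2.726) × 0.85 = 3807.6 / 196.27 × 0.85 ≈ 16.5 mL/min
Patient B: CrCl = (140 − 68) × 55.6 / (72 × 1.4) × 0.85 = 4003.2 / 100.80 × 0.85 ≈ 33.8 mL/min
|16.5 − 33.8| = 17.3 mL/min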